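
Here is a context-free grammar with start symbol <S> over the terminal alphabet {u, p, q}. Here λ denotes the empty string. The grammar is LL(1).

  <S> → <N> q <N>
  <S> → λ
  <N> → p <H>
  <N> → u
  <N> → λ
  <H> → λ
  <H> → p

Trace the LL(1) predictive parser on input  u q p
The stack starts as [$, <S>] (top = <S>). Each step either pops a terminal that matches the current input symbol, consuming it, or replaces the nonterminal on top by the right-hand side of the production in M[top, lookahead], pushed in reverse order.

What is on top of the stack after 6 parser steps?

<H>

     Stack        Input    Action
  1  $ <S>        u q p $  expand <S> → <N> q <N>
  2  $ <N> q <N>  u q p $  expand <N> → u
  3  $ <N> q u    u q p $  match u
  4  $ <N> q      q p $    match q
  5  $ <N>        p $      expand <N> → p <H>
  6  $ <H> p      p $      match p
Stack after step 6: $ <H> (top = <H>).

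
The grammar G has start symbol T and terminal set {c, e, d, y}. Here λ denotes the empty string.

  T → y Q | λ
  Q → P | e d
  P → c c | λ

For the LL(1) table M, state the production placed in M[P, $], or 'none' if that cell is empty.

FIRST(T) = {λ, y}
FIRST(P) = {λ, c}
FIRST(Q) = {λ, c, e}  (via P)
FOLLOW(T) includes $ since T is the start symbol.
FOLLOW(Q): in T→y Q, the suffix after Q is empty, so FOLLOW(Q) ⊇ FOLLOW(T) = {$}. Thus FOLLOW(Q) = {$}.
FOLLOW(P): in Q→P, the suffix after P is empty, so FOLLOW(P) ⊇ FOLLOW(Q) = {$}. Thus FOLLOW(P) = {$}.
For P → c c: FIRST(c c) = {c}, so it goes in M[P, t] for t ∈ {c}.
For P → λ: FIRST(λ) = {λ}, so it goes in M[P, t] for t ∈ {}; since λ ∈ FIRST, also for every t ∈ FOLLOW(P) = {$}.

P → λ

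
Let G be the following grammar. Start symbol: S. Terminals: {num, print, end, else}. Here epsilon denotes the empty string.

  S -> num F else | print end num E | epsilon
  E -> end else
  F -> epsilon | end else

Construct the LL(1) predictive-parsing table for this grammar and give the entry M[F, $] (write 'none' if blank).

FIRST(S) = {epsilon, num, print}
FIRST(E) = {end}
FIRST(F) = {epsilon, end}
FOLLOW(S) includes $ since S is the start symbol.
FOLLOW(F): in S->num F else, F is followed by else with FIRST {else}. Thus FOLLOW(F) = {else}.
For F -> epsilon: FIRST(epsilon) = {epsilon}, so it goes in M[F, t] for t ∈ {}; since epsilon ∈ FIRST, also for every t ∈ FOLLOW(F) = {else}.
For F -> end else: FIRST(end else) = {end}, so it goes in M[F, t] for t ∈ {end}.
None of these place a production in M[F, $].

none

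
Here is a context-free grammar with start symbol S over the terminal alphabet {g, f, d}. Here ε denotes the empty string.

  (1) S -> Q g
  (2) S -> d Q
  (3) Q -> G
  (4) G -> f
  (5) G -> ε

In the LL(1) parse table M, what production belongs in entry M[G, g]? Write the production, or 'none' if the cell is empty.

G -> ε

FIRST(G) = {ε, f}
FIRST(Q) = {ε, f}  (via G)
FIRST(S) = {d, f, g}  (via Q g)
FOLLOW(S) includes $ since S is the start symbol.
FOLLOW(Q): in S->Q g, Q is followed by g with FIRST {g}; in S->d Q, the suffix after Q is empty, so FOLLOW(Q) ⊇ FOLLOW(S) = {$}. Thus FOLLOW(Q) = {$, g}.
FOLLOW(G): in Q->G, the suffix after G is empty, so FOLLOW(G) ⊇ FOLLOW(Q) = {$, g}. Thus FOLLOW(G) = {$, g}.
For G -> f: FIRST(f) = {f}, so it goes in M[G, t] for t ∈ {f}.
For G -> ε: FIRST(ε) = {ε}, so it goes in M[G, t] for t ∈ {}; since ε ∈ FIRST, also for every t ∈ FOLLOW(G) = {$, g}.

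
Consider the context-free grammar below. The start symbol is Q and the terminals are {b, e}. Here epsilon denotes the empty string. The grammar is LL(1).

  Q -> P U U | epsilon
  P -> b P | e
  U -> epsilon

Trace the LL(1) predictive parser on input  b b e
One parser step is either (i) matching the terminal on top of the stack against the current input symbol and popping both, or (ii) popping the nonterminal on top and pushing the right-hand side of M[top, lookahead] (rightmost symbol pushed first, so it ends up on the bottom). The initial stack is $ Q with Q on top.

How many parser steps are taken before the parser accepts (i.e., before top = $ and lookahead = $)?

9

     Stack      Input    Action
  1  $ Q        b b e $  expand Q -> P U U
  2  $ U U P    b b e $  expand P -> b P
  3  $ U U P b  b b e $  match b
  4  $ U U P    b e $    expand P -> b P
  5  $ U U P b  b e $    match b
  6  $ U U P    e $      expand P -> e
  7  $ U U e    e $      match e
  8  $ U U      $        expand U -> epsilon
  9  $ U        $        expand U -> epsilon
Accept reached after 9 steps.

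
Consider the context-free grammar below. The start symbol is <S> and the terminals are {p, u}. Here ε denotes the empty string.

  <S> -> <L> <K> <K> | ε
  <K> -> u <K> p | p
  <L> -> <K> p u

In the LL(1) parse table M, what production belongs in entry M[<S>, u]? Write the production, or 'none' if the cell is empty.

FIRST(<K>) = {p, u}
FIRST(<L>) = {p, u}  (via <K> p u)
FIRST(<S>) = {ε, p, u}  (via <L> <K> <K>)
FOLLOW(<S>) includes $ since <S> is the start symbol.
FOLLOW(<S>): <S> appears on no right-hand side. Thus FOLLOW(<S>) = {$}.
For <S> -> <L> <K> <K>: FIRST(<L> <K> <K>) = {p, u}, so it goes in M[<S>, t] for t ∈ {p, u}.
For <S> -> ε: FIRST(ε) = {ε}, so it goes in M[<S>, t] for t ∈ {}; since ε ∈ FIRST, also for every t ∈ FOLLOW(<S>) = {$}.

<S> -> <L> <K> <K>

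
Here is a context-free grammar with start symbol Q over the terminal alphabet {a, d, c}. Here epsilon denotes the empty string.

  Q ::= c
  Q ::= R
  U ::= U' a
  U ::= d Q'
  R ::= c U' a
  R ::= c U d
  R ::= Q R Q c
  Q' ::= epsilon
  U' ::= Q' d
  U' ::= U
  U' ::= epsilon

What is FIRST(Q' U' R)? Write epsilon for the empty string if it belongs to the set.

{a, c, d}

FIRST(Q') = {epsilon}
FIRST(Q) = {c}  (via R)
FIRST(R) = {c}  (via Q R Q c)
FIRST(U) = {a, d}  (via U' a)
FIRST(U') = {epsilon, a, d}  (via Q' d, U)
FIRST(Q' U' R): take FIRST of each symbol in turn, carrying on past any symbol whose FIRST contains epsilon; result {a, c, d}.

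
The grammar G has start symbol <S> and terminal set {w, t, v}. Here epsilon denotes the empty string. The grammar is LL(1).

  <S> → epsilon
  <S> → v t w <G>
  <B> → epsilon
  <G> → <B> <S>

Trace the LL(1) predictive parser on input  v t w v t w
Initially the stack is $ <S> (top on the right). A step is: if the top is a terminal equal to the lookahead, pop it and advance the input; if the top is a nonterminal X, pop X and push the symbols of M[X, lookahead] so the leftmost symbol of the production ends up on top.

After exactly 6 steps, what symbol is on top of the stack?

<S>

step 1: stack=$ <S>  input=v t w v t w $  — expand <S> → v t w <G>
step 2: stack=$ <G> w t v  input=v t w v t w $  — match v
step 3: stack=$ <G> w t  input=t w v t w $  — match t
step 4: stack=$ <G> w  input=w v t w $  — match w
step 5: stack=$ <G>  input=v t w $  — expand <G> → <B> <S>
step 6: stack=$ <S> <B>  input=v t w $  — expand <B> → epsilon
Stack after step 6: $ <S> (top = <S>).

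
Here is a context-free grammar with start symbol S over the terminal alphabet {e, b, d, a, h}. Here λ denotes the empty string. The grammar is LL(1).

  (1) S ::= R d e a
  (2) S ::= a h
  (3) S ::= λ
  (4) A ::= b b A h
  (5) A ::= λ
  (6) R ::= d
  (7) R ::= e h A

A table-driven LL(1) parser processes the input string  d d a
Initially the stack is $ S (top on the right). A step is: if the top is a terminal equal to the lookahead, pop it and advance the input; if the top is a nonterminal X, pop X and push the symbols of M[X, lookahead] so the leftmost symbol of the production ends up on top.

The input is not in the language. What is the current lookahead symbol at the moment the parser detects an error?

step 1: stack=$ S  input=d d a $  — expand S ::= R d e a
step 2: stack=$ a e d R  input=d d a $  — expand R ::= d
step 3: stack=$ a e d d  input=d d a $  — match d
step 4: stack=$ a e d  input=d a $  — match d
step 5: stack=$ a e  input=a $  — error: top is terminal e but lookahead is a

a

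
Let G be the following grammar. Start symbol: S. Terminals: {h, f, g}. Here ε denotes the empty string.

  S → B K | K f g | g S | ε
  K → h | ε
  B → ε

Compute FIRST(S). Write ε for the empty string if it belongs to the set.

{ε, f, g, h}

FIRST(K) = {ε, h}
FIRST(B) = {ε}
FIRST(S) = {ε, f, g, h}  (via B K, K f g)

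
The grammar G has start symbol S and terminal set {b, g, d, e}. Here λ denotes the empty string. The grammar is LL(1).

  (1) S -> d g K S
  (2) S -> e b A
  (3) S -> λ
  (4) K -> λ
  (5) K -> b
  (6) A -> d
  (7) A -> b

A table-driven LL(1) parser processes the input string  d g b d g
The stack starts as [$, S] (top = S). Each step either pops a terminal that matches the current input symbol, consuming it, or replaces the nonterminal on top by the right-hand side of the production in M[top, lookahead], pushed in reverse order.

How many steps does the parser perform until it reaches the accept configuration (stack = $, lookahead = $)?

step 1: stack=$ S  input=d g b d g $  — expand S -> d g K S
step 2: stack=$ S K g d  input=d g b d g $  — match d
step 3: stack=$ S K g  input=g b d g $  — match g
step 4: stack=$ S K  input=b d g $  — expand K -> b
step 5: stack=$ S b  input=b d g $  — match b
step 6: stack=$ S  input=d g $  — expand S -> d g K S
step 7: stack=$ S K g d  input=d g $  — match d
step 8: stack=$ S K g  input=g $  — match g
step 9: stack=$ S K  input=$  — expand K -> λ
step 10: stack=$ S  input=$  — expand S -> λ
Accept reached after 10 steps.

10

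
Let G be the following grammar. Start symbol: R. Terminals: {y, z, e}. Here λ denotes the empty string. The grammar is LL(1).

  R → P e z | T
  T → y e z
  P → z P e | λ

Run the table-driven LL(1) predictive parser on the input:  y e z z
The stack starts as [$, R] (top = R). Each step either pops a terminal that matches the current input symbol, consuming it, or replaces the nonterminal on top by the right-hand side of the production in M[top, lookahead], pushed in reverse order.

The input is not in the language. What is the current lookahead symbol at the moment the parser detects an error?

     Stack    Input      Action
  1  $ R      y e z z $  expand R → T
  2  $ T      y e z z $  expand T → y e z
  3  $ z e y  y e z z $  match y
  4  $ z e    e z z $    match e
  5  $ z      z z $      match z
  6  $        z $        error: stack empty but input remains

z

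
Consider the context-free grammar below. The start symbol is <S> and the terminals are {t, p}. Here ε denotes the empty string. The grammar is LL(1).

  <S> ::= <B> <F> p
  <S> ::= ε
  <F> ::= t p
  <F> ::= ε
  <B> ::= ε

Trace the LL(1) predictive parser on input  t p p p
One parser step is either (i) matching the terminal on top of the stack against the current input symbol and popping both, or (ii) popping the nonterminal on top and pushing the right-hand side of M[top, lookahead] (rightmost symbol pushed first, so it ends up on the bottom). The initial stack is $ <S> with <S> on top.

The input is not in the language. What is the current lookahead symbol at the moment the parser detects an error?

step 1: stack=$ <S>  input=t p p p $  — expand <S> ::= <B> <F> p
step 2: stack=$ p <F> <B>  input=t p p p $  — expand <B> ::= ε
step 3: stack=$ p <F>  input=t p p p $  — expand <F> ::= t p
step 4: stack=$ p p t  input=t p p p $  — match t
step 5: stack=$ p p  input=p p p $  — match p
step 6: stack=$ p  input=p p $  — match p
step 7: stack=$  input=p $  — error: stack empty but input remains

p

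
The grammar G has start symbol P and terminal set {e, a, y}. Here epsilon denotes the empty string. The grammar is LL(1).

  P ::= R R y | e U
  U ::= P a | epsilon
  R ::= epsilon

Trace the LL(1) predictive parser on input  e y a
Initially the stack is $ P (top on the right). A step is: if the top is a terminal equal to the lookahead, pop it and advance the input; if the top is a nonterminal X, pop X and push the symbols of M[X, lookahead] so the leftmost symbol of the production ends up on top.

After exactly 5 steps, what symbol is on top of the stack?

     Stack      Input    Action
  1  $ P        e y a $  expand P ::= e U
  2  $ U e      e y a $  match e
  3  $ U        y a $    expand U ::= P a
  4  $ a P      y a $    expand P ::= R R y
  5  $ a y R R  y a $    expand R ::= epsilon
Stack after step 5: $ a y R (top = R).

R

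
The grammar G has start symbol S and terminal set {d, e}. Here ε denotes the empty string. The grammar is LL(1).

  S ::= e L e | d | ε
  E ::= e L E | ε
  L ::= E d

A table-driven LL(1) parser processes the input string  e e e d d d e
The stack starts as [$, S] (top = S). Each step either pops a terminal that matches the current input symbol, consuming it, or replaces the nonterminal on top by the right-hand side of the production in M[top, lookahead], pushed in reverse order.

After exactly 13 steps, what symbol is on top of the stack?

step 1: stack=$ S  input=e e e d d d e $  — expand S ::= e L e
step 2: stack=$ e L e  input=e e e d d d e $  — match e
step 3: stack=$ e L  input=e e d d d e $  — expand L ::= E d
step 4: stack=$ e d E  input=e e d d d e $  — expand E ::= e L E
step 5: stack=$ e d E L e  input=e e d d d e $  — match e
step 6: stack=$ e d E L  input=e d d d e $  — expand L ::= E d
step 7: stack=$ e d E d E  input=e d d d e $  — expand E ::= e L E
step 8: stack=$ e d E d E L e  input=e d d d e $  — match e
step 9: stack=$ e d E d E L  input=d d d e $  — expand L ::= E d
step 10: stack=$ e d E d E d E  input=d d d e $  — expand E ::= ε
step 11: stack=$ e d E d E d  input=d d d e $  — match d
step 12: stack=$ e d E d E  input=d d e $  — expand E ::= ε
step 13: stack=$ e d E d  input=d d e $  — match d
Stack after step 13: $ e d E (top = E).

E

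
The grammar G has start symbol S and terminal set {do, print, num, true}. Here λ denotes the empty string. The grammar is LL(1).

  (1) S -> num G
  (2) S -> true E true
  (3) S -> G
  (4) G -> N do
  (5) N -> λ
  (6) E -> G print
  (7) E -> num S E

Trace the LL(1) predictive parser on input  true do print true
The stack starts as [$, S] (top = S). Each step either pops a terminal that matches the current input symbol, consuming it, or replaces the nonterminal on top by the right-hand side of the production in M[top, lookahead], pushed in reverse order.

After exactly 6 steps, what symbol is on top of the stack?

print

step 1: stack=$ S  input=true do print true $  — expand S -> true E true
step 2: stack=$ true E true  input=true do print true $  — match true
step 3: stack=$ true E  input=do print true $  — expand E -> G print
step 4: stack=$ true print G  input=do print true $  — expand G -> N do
step 5: stack=$ true print do N  input=do print true $  — expand N -> λ
step 6: stack=$ true print do  input=do print true $  — match do
Stack after step 6: $ true print (top = print).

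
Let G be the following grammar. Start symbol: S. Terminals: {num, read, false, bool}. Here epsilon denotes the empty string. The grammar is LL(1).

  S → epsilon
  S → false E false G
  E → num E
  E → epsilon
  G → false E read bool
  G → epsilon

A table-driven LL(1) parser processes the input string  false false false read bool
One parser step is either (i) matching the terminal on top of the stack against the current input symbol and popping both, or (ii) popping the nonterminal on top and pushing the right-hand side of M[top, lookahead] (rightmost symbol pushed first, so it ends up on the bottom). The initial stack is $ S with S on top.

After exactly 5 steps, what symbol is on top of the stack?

false

     Stack              Input                          Action
  1  $ S                false false false read bool $  expand S → false E false G
  2  $ G false E false  false false false read bool $  match false
  3  $ G false E        false false read bool $        expand E → epsilon
  4  $ G false          false false read bool $        match false
  5  $ G                false read bool $              expand G → false E read bool
Stack after step 5: $ bool read E false (top = false).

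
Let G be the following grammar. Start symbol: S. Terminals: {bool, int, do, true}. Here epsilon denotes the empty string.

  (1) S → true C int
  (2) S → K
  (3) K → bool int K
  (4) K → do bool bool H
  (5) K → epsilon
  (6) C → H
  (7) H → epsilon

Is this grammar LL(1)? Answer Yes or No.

Yes

FIRST(S) = {epsilon, bool, do, true}
FIRST(K) = {epsilon, bool, do}
FIRST(C) = {epsilon}
FIRST(H) = {epsilon}
FOLLOW(S) = {$}
FOLLOW(K) = {$}
FOLLOW(C) = {int}
FOLLOW(H) = {$, int}
Each cell of M receives at most one production.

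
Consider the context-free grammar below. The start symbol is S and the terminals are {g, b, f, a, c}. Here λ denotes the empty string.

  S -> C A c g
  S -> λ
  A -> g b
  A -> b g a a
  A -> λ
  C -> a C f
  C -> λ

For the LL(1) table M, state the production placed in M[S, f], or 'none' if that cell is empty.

none

FIRST(A) = {λ, b, g}
FIRST(C) = {λ, a}
FIRST(S) = {λ, a, b, c, g}  (via C A c g)
FOLLOW(S) includes $ since S is the start symbol.
FOLLOW(S): S appears on no right-hand side. Thus FOLLOW(S) = {$}.
For S -> C A c g: FIRST(C A c g) = {a, b, c, g}, so it goes in M[S, t] for t ∈ {a, b, c, g}.
For S -> λ: FIRST(λ) = {λ}, so it goes in M[S, t] for t ∈ {}; since λ ∈ FIRST, also for every t ∈ FOLLOW(S) = {$}.
None of these place a production in M[S, f].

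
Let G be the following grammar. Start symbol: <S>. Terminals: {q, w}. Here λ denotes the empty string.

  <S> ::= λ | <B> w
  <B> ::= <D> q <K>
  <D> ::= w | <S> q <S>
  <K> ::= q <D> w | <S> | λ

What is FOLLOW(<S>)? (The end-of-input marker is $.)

{$, q, w}

FIRST(<S>) = {λ, q, w}  (via <B> w)
FIRST(<D>) = {q, w}  (via <S> q <S>)
FIRST(<K>) = {λ, q, w}  (via <S>)
FIRST(<B>) = {q, w}  (via <D> q <K>)
FOLLOW(<S>) includes $ since <S> is the start symbol.
FOLLOW(<B>): in <S>::=<B> w, <B> is followed by w with FIRST {w}. Thus FOLLOW(<B>) = {w}.
FOLLOW(<D>): in <B>::=<D> q <K>, <D> is followed by q <K> with FIRST {q}; in <K>::=q <D> w, <D> is followed by w with FIRST {w}. Thus FOLLOW(<D>) = {q, w}.
FOLLOW(<K>): in <B>::=<D> q <K>, the suffix after <K> is empty, so FOLLOW(<K>) ⊇ FOLLOW(<B>) = {w}. Thus FOLLOW(<K>) = {w}.
FOLLOW(<S>): in <D>::=<S> q <S> (occurrence 1), <S> is followed by q <S> with FIRST {q}; in <D>::=<S> q <S> (occurrence 2), the suffix after <S> is empty, so FOLLOW(<S>) ⊇ FOLLOW(<D>) = {q, w}; in <K>::=<S>, the suffix after <S> is empty, so FOLLOW(<S>) ⊇ FOLLOW(<K>) = {w}. Thus FOLLOW(<S>) = {$, q, w}.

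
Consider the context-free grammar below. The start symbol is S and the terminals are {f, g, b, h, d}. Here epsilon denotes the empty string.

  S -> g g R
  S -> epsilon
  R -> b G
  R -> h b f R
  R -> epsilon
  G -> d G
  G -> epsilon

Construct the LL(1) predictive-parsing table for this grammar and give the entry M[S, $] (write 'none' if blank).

FIRST(S) = {epsilon, g}
FIRST(R) = {epsilon, b, h}
FIRST(G) = {epsilon, d}
FOLLOW(S) includes $ since S is the start symbol.
FOLLOW(S): S appears on no right-hand side. Thus FOLLOW(S) = {$}.
For S -> g g R: FIRST(g g R) = {g}, so it goes in M[S, t] for t ∈ {g}.
For S -> epsilon: FIRST(epsilon) = {epsilon}, so it goes in M[S, t] for t ∈ {}; since epsilon ∈ FIRST, also for every t ∈ FOLLOW(S) = {$}.

S -> epsilon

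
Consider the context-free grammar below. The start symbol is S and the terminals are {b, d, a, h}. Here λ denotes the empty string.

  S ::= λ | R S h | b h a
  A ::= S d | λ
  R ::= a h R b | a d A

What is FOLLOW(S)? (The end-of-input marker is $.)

{$, d, h}

FIRST(R) = {a}
FIRST(S) = {λ, a, b}  (via R S h)
FIRST(A) = {λ, a, b, d}  (via S d)
FOLLOW(S) includes $ since S is the start symbol.
FOLLOW(S): in S::=R S h, S is followed by h with FIRST {h}; in A::=S d, S is followed by d with FIRST {d}. Thus FOLLOW(S) = {$, d, h}.
FOLLOW(R): in S::=R S h, R is followed by S h with FIRST {a, b, h}; in R::=a h R b, R is followed by b with FIRST {b}. Thus FOLLOW(R) = {a, b, h}.
FOLLOW(A): in R::=a d A, the suffix after A is empty, so FOLLOW(A) ⊇ FOLLOW(R) = {a, b, h}. Thus FOLLOW(A) = {a, b, h}.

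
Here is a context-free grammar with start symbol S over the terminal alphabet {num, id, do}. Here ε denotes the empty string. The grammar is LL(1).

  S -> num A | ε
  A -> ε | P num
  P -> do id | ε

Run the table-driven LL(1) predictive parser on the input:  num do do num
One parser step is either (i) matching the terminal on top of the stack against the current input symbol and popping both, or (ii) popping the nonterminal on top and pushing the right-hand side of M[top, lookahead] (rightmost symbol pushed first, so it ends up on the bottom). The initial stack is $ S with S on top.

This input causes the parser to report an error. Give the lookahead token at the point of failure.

do

step 1: stack=$ S  input=num do do num $  — expand S -> num A
step 2: stack=$ A num  input=num do do num $  — match num
step 3: stack=$ A  input=do do num $  — expand A -> P num
step 4: stack=$ num P  input=do do num $  — expand P -> do id
step 5: stack=$ num id do  input=do do num $  — match do
step 6: stack=$ num id  input=do num $  — error: top is terminal id but lookahead is do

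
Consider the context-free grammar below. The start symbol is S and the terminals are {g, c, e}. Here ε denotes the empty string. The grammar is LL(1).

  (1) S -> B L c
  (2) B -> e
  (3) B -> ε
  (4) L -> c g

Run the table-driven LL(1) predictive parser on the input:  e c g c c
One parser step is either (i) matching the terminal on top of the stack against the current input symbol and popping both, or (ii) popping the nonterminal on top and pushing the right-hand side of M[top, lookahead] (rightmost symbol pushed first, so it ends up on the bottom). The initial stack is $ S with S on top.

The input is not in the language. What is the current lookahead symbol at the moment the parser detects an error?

c

     Stack    Input        Action
  1  $ S      e c g c c $  expand S -> B L c
  2  $ c L B  e c g c c $  expand B -> e
  3  $ c L e  e c g c c $  match e
  4  $ c L    c g c c $    expand L -> c g
  5  $ c g c  c g c c $    match c
  6  $ c g    g c c $      match g
  7  $ c      c c $        match c
  8  $        c $          error: stack empty but input remains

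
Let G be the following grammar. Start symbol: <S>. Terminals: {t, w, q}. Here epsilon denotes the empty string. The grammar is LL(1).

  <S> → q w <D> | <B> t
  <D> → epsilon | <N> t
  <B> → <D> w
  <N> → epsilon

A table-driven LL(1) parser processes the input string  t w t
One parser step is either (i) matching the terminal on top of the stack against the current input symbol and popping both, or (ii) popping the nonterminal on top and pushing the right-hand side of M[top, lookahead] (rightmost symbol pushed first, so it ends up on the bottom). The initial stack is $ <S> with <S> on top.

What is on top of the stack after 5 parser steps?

w

step 1: stack=$ <S>  input=t w t $  — expand <S> → <B> t
step 2: stack=$ t <B>  input=t w t $  — expand <B> → <D> w
step 3: stack=$ t w <D>  input=t w t $  — expand <D> → <N> t
step 4: stack=$ t w t <N>  input=t w t $  — expand <N> → epsilon
step 5: stack=$ t w t  input=t w t $  — match t
Stack after step 5: $ t w (top = w).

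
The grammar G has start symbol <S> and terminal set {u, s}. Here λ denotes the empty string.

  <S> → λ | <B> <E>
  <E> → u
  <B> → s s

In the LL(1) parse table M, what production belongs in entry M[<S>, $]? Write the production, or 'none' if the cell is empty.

FIRST(<E>) = {u}
FIRST(<B>) = {s}
FIRST(<S>) = {λ, s}  (via <B> <E>)
FOLLOW(<S>) includes $ since <S> is the start symbol.
FOLLOW(<S>): <S> appears on no right-hand side. Thus FOLLOW(<S>) = {$}.
For <S> → λ: FIRST(λ) = {λ}, so it goes in M[<S>, t] for t ∈ {}; since λ ∈ FIRST, also for every t ∈ FOLLOW(<S>) = {$}.
For <S> → <B> <E>: FIRST(<B> <E>) = {s}, so it goes in M[<S>, t] for t ∈ {s}.

<S> → λ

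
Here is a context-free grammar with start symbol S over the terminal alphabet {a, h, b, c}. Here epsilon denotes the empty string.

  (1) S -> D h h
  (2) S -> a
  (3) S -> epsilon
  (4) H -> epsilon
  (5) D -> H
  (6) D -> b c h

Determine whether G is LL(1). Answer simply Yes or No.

Yes

FIRST(S) = {epsilon, a, b, h}
FIRST(H) = {epsilon}
FIRST(D) = {epsilon, b}
FOLLOW(S) = {$}
FOLLOW(H) = {h}
FOLLOW(D) = {h}
Each cell of M receives at most one production.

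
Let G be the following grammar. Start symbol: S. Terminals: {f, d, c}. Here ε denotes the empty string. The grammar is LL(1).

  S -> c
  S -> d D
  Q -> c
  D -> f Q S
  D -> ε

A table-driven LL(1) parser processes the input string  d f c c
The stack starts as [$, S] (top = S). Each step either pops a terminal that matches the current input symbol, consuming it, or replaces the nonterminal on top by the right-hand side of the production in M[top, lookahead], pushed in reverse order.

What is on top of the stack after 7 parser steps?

c

step 1: stack=$ S  input=d f c c $  — expand S -> d D
step 2: stack=$ D d  input=d f c c $  — match d
step 3: stack=$ D  input=f c c $  — expand D -> f Q S
step 4: stack=$ S Q f  input=f c c $  — match f
step 5: stack=$ S Q  input=c c $  — expand Q -> c
step 6: stack=$ S c  input=c c $  — match c
step 7: stack=$ S  input=c $  — expand S -> c
Stack after step 7: $ c (top = c).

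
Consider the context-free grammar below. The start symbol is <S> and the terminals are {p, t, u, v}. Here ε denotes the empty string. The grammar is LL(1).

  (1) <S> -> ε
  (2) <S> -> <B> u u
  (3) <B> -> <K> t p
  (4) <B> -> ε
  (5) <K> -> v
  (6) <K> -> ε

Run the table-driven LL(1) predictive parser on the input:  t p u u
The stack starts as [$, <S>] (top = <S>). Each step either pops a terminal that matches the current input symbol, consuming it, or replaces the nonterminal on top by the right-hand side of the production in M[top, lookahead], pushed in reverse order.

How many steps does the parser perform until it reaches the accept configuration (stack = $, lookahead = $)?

7

step 1: stack=$ <S>  input=t p u u $  — expand <S> -> <B> u u
step 2: stack=$ u u <B>  input=t p u u $  — expand <B> -> <K> t p
step 3: stack=$ u u p t <K>  input=t p u u $  — expand <K> -> ε
step 4: stack=$ u u p t  input=t p u u $  — match t
step 5: stack=$ u u p  input=p u u $  — match p
step 6: stack=$ u u  input=u u $  — match u
step 7: stack=$ u  input=u $  — match u
Accept reached after 7 steps.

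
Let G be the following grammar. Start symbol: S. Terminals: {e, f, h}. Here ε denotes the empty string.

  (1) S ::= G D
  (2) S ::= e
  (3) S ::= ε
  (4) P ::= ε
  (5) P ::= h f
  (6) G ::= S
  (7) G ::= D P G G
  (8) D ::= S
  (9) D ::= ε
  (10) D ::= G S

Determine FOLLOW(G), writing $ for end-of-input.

{$, e, h}

FIRST(P): from P::=ε we get {ε}; from P::=h f we get {h}. So FIRST(P) = {ε, h}.
FIRST(S): from S::=G D we get {ε, e, h}; from S::=e we get {e}; from S::=ε we get {ε}. So FIRST(S) = {ε, e, h}.
FIRST(G): from G::=S we get {ε, e, h}; from G::=D P G G we get {ε, e, h}. So FIRST(G) = {ε, e, h}.
FIRST(D): from D::=S we get {ε, e, h}; from D::=ε we get {ε}; from D::=G S we get {ε, e, h}. So FIRST(D) = {ε, e, h}.
FOLLOW(S) includes $ since S is the start symbol.
FOLLOW(S): in G::=S, the suffix after S is empty, so FOLLOW(S) ⊇ FOLLOW(G) = {$, e, h}; in D::=S, the suffix after S is empty, so FOLLOW(S) ⊇ FOLLOW(D) = {$, e, h}; in D::=G S, the suffix after S is empty, so FOLLOW(S) ⊇ FOLLOW(D) = {$, e, h}. Thus FOLLOW(S) = {$, e, h}.
FOLLOW(P): in G::=D P G G, P is followed by G G with FIRST {ε, e, h}; in G::=D P G G, the suffix after P is nullable, so FOLLOW(P) ⊇ FOLLOW(G) = {$, e, h}. Thus FOLLOW(P) = {$, e, h}.
FOLLOW(G): in S::=G D, G is followed by D with FIRST {ε, e, h}; in S::=G D, the suffix after G is nullable, so FOLLOW(G) ⊇ FOLLOW(S) = {$, e, h}; in G::=D P G G (occurrence 1), G is followed by G with FIRST {ε, e, h}; in G::=D P G G (occurrence 1), the suffix after G is nullable (adds nothing new); in G::=D P G G (occurrence 2), the suffix after G is empty (adds nothing new); in D::=G S, G is followed by S with FIRST {ε, e, h}; in D::=G S, the suffix after G is nullable, so FOLLOW(G) ⊇ FOLLOW(D) = {$, e, h}. Thus FOLLOW(G) = {$, e, h}.
FOLLOW(D): in S::=G D, the suffix after D is empty, so FOLLOW(D) ⊇ FOLLOW(S) = {$, e, h}; in G::=D P G G, D is followed by P G G with FIRST {ε, e, h}; in G::=D P G G, the suffix after D is nullable, so FOLLOW(D) ⊇ FOLLOW(G) = {$, e, h}. Thus FOLLOW(D) = {$, e, h}.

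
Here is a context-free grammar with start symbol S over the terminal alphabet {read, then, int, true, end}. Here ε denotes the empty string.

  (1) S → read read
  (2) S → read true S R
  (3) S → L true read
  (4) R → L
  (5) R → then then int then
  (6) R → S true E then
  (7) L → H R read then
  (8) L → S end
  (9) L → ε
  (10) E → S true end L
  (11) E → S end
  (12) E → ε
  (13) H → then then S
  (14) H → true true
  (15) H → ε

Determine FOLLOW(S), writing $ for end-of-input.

FIRST(H) = {ε, then, true}
FIRST(S) = {read, then, true}  (via L true read)
FIRST(E) = {ε, read, then, true}  (via S true end L, S end)
FIRST(R) = {ε, read, then, true}  (via L, S true E then)
FIRST(L) = {ε, read, then, true}  (via H R read then, S end)
FOLLOW(S) includes $ since S is the start symbol.
FOLLOW(E): in R→S true E then, E is followed by then with FIRST {then}. Thus FOLLOW(E) = {then}.
FOLLOW(H): in L→H R read then, H is followed by R read then with FIRST {read, then, true}. Thus FOLLOW(H) = {read, then, true}.
FOLLOW(S): in S→read true S R, S is followed by R with FIRST {ε, read, then, true}; in S→read true S R, the suffix after S is nullable (adds nothing new); in R→S true E then, S is followed by true E then with FIRST {true}; in L→S end, S is followed by end with FIRST {end}; in E→S true end L, S is followed by true end L with FIRST {true}; in E→S end, S is followed by end with FIRST {end}; in H→then then S, the suffix after S is empty, so FOLLOW(S) ⊇ FOLLOW(H) = {read, then, true}. Thus FOLLOW(S) = {$, end, read, then, true}.
FOLLOW(R): in S→read true S R, the suffix after R is empty, so FOLLOW(R) ⊇ FOLLOW(S) = {$, end, read, then, true}; in L→H R read then, R is followed by read then with FIRST {read}. Thus FOLLOW(R) = {$, end, read, then, true}.
FOLLOW(L): in S→L true read, L is followed by true read with FIRST {true}; in R→L, the suffix after L is empty, so FOLLOW(L) ⊇ FOLLOW(R) = {$, end, read, then, true}; in E→S true end L, the suffix after L is empty, so FOLLOW(L) ⊇ FOLLOW(E) = {then}. Thus FOLLOW(L) = {$, end, read, then, true}.

{$, end, read, then, true}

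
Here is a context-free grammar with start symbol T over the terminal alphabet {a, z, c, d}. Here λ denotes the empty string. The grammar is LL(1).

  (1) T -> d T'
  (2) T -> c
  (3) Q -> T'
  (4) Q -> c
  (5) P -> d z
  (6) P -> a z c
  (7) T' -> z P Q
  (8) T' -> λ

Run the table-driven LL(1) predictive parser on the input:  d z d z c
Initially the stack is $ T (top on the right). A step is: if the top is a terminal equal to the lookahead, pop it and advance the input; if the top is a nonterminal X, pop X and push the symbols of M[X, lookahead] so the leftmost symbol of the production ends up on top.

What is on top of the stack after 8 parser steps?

step 1: stack=$ T  input=d z d z c $  — expand T -> d T'
step 2: stack=$ T' d  input=d z d z c $  — match d
step 3: stack=$ T'  input=z d z c $  — expand T' -> z P Q
step 4: stack=$ Q P z  input=z d z c $  — match z
step 5: stack=$ Q P  input=d z c $  — expand P -> d z
step 6: stack=$ Q z d  input=d z c $  — match d
step 7: stack=$ Q z  input=z c $  — match z
step 8: stack=$ Q  input=c $  — expand Q -> c
Stack after step 8: $ c (top = c).

c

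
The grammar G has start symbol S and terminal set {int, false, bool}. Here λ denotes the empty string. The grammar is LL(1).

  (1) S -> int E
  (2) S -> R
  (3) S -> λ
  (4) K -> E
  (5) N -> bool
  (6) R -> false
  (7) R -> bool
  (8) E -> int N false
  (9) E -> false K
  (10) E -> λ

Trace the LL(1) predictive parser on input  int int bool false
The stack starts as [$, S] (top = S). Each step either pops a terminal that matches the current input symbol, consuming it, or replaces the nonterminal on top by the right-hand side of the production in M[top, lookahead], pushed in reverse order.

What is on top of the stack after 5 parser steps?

bool

     Stack          Input                 Action
  1  $ S            int int bool false $  expand S -> int E
  2  $ E int        int int bool false $  match int
  3  $ E            int bool false $      expand E -> int N false
  4  $ false N int  int bool false $      match int
  5  $ false N      bool false $          expand N -> bool
Stack after step 5: $ false bool (top = bool).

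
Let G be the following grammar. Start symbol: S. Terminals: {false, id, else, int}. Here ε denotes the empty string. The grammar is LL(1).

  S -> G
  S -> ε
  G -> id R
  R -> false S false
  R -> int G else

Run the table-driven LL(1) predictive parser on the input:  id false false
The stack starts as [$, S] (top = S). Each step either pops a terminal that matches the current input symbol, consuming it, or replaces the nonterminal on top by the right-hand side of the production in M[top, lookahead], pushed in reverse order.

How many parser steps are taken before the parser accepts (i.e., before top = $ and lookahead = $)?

7

step 1: stack=$ S  input=id false false $  — expand S -> G
step 2: stack=$ G  input=id false false $  — expand G -> id R
step 3: stack=$ R id  input=id false false $  — match id
step 4: stack=$ R  input=false false $  — expand R -> false S false
step 5: stack=$ false S false  input=false false $  — match false
step 6: stack=$ false S  input=false $  — expand S -> ε
step 7: stack=$ false  input=false $  — match false
Accept reached after 7 steps.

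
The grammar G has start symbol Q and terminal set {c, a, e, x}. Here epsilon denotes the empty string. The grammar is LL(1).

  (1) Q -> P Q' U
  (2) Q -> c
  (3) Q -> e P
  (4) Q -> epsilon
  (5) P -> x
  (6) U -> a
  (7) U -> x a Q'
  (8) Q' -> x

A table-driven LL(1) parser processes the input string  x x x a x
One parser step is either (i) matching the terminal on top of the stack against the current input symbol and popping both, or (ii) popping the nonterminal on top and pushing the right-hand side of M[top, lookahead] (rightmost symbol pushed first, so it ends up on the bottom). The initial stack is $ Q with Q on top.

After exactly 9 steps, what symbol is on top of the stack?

x

     Stack     Input        Action
  1  $ Q       x x x a x $  expand Q -> P Q' U
  2  $ U Q' P  x x x a x $  expand P -> x
  3  $ U Q' x  x x x a x $  match x
  4  $ U Q'    x x a x $    expand Q' -> x
  5  $ U x     x x a x $    match x
  6  $ U       x a x $      expand U -> x a Q'
  7  $ Q' a x  x a x $      match x
  8  $ Q' a    a x $        match a
  9  $ Q'      x $          expand Q' -> x
Stack after step 9: $ x (top = x).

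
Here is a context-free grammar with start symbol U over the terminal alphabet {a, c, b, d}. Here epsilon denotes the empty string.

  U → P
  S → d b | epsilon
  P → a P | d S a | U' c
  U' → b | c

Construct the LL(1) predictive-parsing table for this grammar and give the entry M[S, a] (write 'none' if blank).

FIRST(S) = {epsilon, d}
FIRST(U') = {b, c}
FIRST(P) = {a, b, c, d}  (via U' c)
FIRST(U) = {a, b, c, d}  (via P)
FOLLOW(U) includes $ since U is the start symbol.
FOLLOW(S): in P→d S a, S is followed by a with FIRST {a}. Thus FOLLOW(S) = {a}.
For S → d b: FIRST(d b) = {d}, so it goes in M[S, t] for t ∈ {d}.
For S → epsilon: FIRST(epsilon) = {epsilon}, so it goes in M[S, t] for t ∈ {}; since epsilon ∈ FIRST, also for every t ∈ FOLLOW(S) = {a}.

S → epsilon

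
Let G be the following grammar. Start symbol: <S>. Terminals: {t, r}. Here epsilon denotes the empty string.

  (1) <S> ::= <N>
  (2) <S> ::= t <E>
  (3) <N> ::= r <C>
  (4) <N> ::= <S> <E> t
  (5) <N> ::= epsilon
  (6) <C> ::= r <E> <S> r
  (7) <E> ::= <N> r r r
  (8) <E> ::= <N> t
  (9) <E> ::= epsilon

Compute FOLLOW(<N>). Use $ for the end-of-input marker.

{$, r, t}

FIRST(<C>) = {r}
FIRST(<S>) = {epsilon, r, t}  (via <N>)
FIRST(<N>) = {epsilon, r, t}  (via <S> <E> t)
FIRST(<E>) = {epsilon, r, t}  (via <N> r r r, <N> t)
FOLLOW(<S>) includes $ since <S> is the start symbol.
FOLLOW(<S>): in <N>::=<S> <E> t, <S> is followed by <E> t with FIRST {r, t}; in <C>::=r <E> <S> r, <S> is followed by r with FIRST {r}. Thus FOLLOW(<S>) = {$, r, t}.
FOLLOW(<N>): in <S>::=<N>, the suffix after <N> is empty, so FOLLOW(<N>) ⊇ FOLLOW(<S>) = {$, r, t}; in <E>::=<N> r r r, <N> is followed by r r r with FIRST {r}; in <E>::=<N> t, <N> is followed by t with FIRST {t}. Thus FOLLOW(<N>) = {$, r, t}.
FOLLOW(<C>): in <N>::=r <C>, the suffix after <C> is empty, so FOLLOW(<C>) ⊇ FOLLOW(<N>) = {$, r, t}. Thus FOLLOW(<C>) = {$, r, t}.
FOLLOW(<E>): in <S>::=t <E>, the suffix after <E> is empty, so FOLLOW(<E>) ⊇ FOLLOW(<S>) = {$, r, t}; in <N>::=<S> <E> t, <E> is followed by t with FIRST {t}; in <C>::=r <E> <S> r, <E> is followed by <S> r with FIRST {r, t}. Thus FOLLOW(<E>) = {$, r, t}.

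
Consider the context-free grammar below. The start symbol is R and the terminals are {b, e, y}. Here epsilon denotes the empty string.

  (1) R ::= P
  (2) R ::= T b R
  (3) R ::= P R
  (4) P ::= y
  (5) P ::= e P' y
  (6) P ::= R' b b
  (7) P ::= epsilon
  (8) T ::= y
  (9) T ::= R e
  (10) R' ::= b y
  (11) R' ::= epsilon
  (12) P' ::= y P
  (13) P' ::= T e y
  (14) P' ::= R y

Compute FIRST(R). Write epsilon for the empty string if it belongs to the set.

{epsilon, b, e, y}

FIRST(R') = {epsilon, b}
FIRST(P) = {epsilon, b, e, y}  (via R' b b)
FIRST(R) = {epsilon, b, e, y}  (via P, T b R, P R)
FIRST(T) = {b, e, y}  (via R e)
FIRST(P') = {b, e, y}  (via T e y, R y)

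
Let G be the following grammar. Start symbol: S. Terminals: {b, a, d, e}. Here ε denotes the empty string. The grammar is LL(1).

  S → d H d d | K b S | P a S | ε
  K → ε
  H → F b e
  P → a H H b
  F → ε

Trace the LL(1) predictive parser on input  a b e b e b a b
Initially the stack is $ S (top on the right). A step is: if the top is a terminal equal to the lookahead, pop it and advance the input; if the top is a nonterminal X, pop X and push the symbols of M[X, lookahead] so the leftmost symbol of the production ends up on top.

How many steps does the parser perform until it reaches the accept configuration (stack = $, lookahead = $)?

      Stack            Input              Action
   1  $ S              a b e b e b a b $  expand S → P a S
   2  $ S a P          a b e b e b a b $  expand P → a H H b
   3  $ S a b H H a    a b e b e b a b $  match a
   4  $ S a b H H      b e b e b a b $    expand H → F b e
   5  $ S a b H e b F  b e b e b a b $    expand F → ε
   6  $ S a b H e b    b e b e b a b $    match b
   7  $ S a b H e      e b e b a b $      match e
   8  $ S a b H        b e b a b $        expand H → F b e
   9  $ S a b e b F    b e b a b $        expand F → ε
  10  $ S a b e b      b e b a b $        match b
  11  $ S a b e        e b a b $          match e
  12  $ S a b          b a b $            match b
  13  $ S a            a b $              match a
  14  $ S              b $                expand S → K b S
  15  $ S b K          b $                expand K → ε
  16  $ S b            b $                match b
  17  $ S              $                  expand S → ε
Accept reached after 17 steps.

17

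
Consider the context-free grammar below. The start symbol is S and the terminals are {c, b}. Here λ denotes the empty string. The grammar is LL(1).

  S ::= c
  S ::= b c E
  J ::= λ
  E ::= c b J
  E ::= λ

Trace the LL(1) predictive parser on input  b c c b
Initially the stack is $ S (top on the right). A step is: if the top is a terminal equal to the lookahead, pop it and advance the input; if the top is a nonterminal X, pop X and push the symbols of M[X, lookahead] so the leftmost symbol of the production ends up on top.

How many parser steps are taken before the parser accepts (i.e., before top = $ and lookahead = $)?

7

step 1: stack=$ S  input=b c c b $  — expand S ::= b c E
step 2: stack=$ E c b  input=b c c b $  — match b
step 3: stack=$ E c  input=c c b $  — match c
step 4: stack=$ E  input=c b $  — expand E ::= c b J
step 5: stack=$ J b c  input=c b $  — match c
step 6: stack=$ J b  input=b $  — match b
step 7: stack=$ J  input=$  — expand J ::= λ
Accept reached after 7 steps.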